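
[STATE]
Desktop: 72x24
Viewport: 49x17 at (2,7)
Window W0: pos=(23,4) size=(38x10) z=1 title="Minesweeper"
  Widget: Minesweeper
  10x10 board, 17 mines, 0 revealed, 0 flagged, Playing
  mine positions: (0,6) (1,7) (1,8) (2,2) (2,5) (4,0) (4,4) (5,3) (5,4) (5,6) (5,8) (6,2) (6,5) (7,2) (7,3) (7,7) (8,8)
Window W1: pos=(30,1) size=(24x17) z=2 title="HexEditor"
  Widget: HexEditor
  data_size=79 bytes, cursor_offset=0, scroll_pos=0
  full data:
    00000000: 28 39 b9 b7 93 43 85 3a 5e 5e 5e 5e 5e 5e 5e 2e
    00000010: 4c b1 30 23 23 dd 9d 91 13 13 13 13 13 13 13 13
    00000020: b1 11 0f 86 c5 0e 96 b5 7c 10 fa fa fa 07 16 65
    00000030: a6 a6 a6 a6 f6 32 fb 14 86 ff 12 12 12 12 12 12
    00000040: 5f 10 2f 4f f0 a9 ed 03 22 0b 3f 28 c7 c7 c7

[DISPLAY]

                     ┃■■■■■■┃00000030  a6 a6 a6 a
                     ┃■■■■■■┃00000040  5f 10 2f 4
                     ┃■■■■■■┃                    
                     ┃■■■■■■┃                    
                     ┃■■■■■■┃                    
                     ┃■■■■■■┃                    
                     ┗━━━━━━┃                    
                            ┃                    
                            ┃                    
                            ┃                    
                            ┗━━━━━━━━━━━━━━━━━━━━
                                                 
                                                 
                                                 
                                                 
                                                 
                                                 


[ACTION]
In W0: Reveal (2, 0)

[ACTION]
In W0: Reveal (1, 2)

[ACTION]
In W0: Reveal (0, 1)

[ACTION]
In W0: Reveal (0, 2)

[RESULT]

                     ┃     1┃00000030  a6 a6 a6 a
                     ┃ 11112┃00000040  5f 10 2f 4
                     ┃ 1■■■■┃                    
                     ┃12■■■■┃                    
                     ┃■■■■■■┃                    
                     ┃■■■■■■┃                    
                     ┗━━━━━━┃                    
                            ┃                    
                            ┃                    
                            ┃                    
                            ┗━━━━━━━━━━━━━━━━━━━━
                                                 
                                                 
                                                 
                                                 
                                                 
                                                 


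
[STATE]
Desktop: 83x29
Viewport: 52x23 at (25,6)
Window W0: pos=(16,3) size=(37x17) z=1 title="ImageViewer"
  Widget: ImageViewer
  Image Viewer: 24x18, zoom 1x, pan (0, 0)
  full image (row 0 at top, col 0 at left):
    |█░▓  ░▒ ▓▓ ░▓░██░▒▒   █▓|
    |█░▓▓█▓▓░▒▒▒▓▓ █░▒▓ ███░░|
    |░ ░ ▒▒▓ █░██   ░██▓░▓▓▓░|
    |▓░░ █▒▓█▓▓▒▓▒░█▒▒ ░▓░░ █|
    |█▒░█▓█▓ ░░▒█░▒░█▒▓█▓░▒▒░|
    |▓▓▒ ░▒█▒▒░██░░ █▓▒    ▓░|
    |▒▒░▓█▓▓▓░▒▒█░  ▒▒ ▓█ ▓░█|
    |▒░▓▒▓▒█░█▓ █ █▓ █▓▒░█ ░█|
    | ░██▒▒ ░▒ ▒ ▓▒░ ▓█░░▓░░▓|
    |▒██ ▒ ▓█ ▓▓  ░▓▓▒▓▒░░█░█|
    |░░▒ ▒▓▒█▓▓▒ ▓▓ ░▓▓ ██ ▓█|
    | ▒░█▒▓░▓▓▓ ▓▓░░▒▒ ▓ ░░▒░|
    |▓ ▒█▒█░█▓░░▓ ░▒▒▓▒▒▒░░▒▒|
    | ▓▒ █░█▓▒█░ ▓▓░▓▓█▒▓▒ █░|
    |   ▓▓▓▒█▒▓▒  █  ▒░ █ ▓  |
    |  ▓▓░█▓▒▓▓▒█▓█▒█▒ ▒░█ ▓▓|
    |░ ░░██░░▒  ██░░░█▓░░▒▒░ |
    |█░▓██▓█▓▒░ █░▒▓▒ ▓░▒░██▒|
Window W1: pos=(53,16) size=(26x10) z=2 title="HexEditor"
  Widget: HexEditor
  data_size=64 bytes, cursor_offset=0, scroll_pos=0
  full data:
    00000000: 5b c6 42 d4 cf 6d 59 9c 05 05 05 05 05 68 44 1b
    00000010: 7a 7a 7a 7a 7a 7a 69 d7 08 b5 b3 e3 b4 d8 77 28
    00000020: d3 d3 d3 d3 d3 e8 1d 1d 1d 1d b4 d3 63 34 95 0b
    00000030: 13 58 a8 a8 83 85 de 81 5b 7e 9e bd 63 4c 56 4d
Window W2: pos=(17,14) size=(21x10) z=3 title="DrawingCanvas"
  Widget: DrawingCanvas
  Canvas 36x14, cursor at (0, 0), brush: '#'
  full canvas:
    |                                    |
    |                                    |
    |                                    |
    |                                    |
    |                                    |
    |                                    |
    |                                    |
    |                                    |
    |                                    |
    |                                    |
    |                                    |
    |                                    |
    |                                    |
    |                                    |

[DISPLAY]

▓▓ ░▓░██░▒▒   █▓           ┃                        
▒▒▒▓▓ █░▒▓ ███░░           ┃                        
█░██   ░██▓░▓▓▓░           ┃                        
▓▓▒▓▒░█▒▒ ░▓░░ █           ┃                        
░░▒█░▒░█▒▓█▓░▒▒░           ┃                        
▒░██░░ █▓▒    ▓░           ┃                        
░▒▒█░  ▒▒ ▓█ ▓░█           ┃                        
█▓ █ █▓ █▓▒░█ ░█           ┃                        
━━━━━━━━━━━━┓░░▓           ┃                        
gCanvas     ┃█░█           ┃                        
────────────┨ ▓█           ┃┏━━━━━━━━━━━━━━━━━━━━━━━
            ┃░▒░           ┃┃ HexEditor             
            ┃░▒▒           ┃┠───────────────────────
            ┃━━━━━━━━━━━━━━┛┃00000000  5B c6 42 d4 c
            ┃               ┃00000010  7a 7a 7a 7a 7
            ┃               ┃00000020  d3 d3 d3 d3 d
            ┃               ┃00000030  13 58 a8 a8 8
━━━━━━━━━━━━┛               ┃                       
                            ┃                       
                            ┗━━━━━━━━━━━━━━━━━━━━━━━
                                                    
                                                    
                                                    


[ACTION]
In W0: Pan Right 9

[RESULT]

▒▒   █▓                    ┃                        
▓ ███░░                    ┃                        
█▓░▓▓▓░                    ┃                        
 ░▓░░ █                    ┃                        
▓█▓░▒▒░                    ┃                        
▒    ▓░                    ┃                        
 ▓█ ▓░█                    ┃                        
▓▒░█ ░█                    ┃                        
━━━━━━━━━━━━┓              ┃                        
gCanvas     ┃              ┃                        
────────────┨              ┃┏━━━━━━━━━━━━━━━━━━━━━━━
            ┃              ┃┃ HexEditor             
            ┃              ┃┠───────────────────────
            ┃━━━━━━━━━━━━━━┛┃00000000  5B c6 42 d4 c
            ┃               ┃00000010  7a 7a 7a 7a 7
            ┃               ┃00000020  d3 d3 d3 d3 d
            ┃               ┃00000030  13 58 a8 a8 8
━━━━━━━━━━━━┛               ┃                       
                            ┃                       
                            ┗━━━━━━━━━━━━━━━━━━━━━━━
                                                    
                                                    
                                                    


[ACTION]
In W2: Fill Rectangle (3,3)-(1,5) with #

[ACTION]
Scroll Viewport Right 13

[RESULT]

▓                    ┃                              
░                    ┃                              
░                    ┃                              
█                    ┃                              
░                    ┃                              
░                    ┃                              
█                    ┃                              
█                    ┃                              
━━━━━━┓              ┃                              
s     ┃              ┃                              
──────┨              ┃┏━━━━━━━━━━━━━━━━━━━━━━━━┓    
      ┃              ┃┃ HexEditor              ┃    
      ┃              ┃┠────────────────────────┨    
      ┃━━━━━━━━━━━━━━┛┃00000000  5B c6 42 d4 cf┃    
      ┃               ┃00000010  7a 7a 7a 7a 7a┃    
      ┃               ┃00000020  d3 d3 d3 d3 d3┃    
      ┃               ┃00000030  13 58 a8 a8 83┃    
━━━━━━┛               ┃                        ┃    
                      ┃                        ┃    
                      ┗━━━━━━━━━━━━━━━━━━━━━━━━┛    
                                                    
                                                    
                                                    


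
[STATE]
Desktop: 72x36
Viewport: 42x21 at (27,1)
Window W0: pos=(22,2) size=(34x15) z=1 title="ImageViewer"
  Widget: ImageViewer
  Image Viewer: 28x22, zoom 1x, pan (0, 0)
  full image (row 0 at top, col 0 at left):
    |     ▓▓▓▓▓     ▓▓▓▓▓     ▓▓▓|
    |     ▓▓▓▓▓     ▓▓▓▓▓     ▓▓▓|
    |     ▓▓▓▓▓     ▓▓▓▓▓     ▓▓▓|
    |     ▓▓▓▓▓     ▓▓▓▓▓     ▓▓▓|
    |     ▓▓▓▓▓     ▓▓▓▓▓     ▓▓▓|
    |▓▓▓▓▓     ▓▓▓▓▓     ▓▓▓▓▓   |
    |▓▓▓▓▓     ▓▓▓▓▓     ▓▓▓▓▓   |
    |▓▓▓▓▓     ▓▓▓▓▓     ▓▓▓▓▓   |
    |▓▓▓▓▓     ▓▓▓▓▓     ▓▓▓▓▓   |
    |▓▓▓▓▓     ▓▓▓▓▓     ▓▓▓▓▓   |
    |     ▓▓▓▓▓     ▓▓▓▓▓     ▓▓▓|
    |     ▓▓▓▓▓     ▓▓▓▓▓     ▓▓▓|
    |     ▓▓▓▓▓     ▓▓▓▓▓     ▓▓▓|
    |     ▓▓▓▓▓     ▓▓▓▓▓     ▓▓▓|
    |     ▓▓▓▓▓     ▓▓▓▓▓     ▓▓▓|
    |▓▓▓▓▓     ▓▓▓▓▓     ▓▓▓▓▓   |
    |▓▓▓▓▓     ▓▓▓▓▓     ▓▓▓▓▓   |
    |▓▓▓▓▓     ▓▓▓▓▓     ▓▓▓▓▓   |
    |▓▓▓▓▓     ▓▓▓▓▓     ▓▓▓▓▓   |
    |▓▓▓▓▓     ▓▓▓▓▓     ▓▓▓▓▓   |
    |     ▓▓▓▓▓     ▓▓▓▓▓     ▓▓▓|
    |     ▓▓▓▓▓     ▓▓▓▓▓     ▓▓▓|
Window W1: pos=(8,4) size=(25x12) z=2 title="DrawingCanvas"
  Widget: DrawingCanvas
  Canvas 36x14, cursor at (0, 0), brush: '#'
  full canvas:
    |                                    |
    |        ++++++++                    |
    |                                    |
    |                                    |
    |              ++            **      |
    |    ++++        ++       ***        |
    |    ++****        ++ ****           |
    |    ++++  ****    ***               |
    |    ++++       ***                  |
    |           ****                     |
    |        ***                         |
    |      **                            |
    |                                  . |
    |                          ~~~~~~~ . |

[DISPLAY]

                                          
━━━━━━━━━━━━━━━━━━━━━━━━━━━━┓             
geViewer                    ┃             
━━━━━┓──────────────────────┨             
     ┃     ▓▓▓▓▓     ▓▓▓    ┃             
─────┨     ▓▓▓▓▓     ▓▓▓    ┃             
     ┃     ▓▓▓▓▓     ▓▓▓    ┃             
     ┃     ▓▓▓▓▓     ▓▓▓    ┃             
     ┃     ▓▓▓▓▓     ▓▓▓    ┃             
     ┃▓▓▓▓▓     ▓▓▓▓▓       ┃             
     ┃▓▓▓▓▓     ▓▓▓▓▓       ┃             
     ┃▓▓▓▓▓     ▓▓▓▓▓       ┃             
++ **┃▓▓▓▓▓     ▓▓▓▓▓       ┃             
***  ┃▓▓▓▓▓     ▓▓▓▓▓       ┃             
━━━━━┛     ▓▓▓▓▓     ▓▓▓    ┃             
━━━━━━━━━━━━━━━━━━━━━━━━━━━━┛             
                                          
                                          
                                          
                                          
                                          


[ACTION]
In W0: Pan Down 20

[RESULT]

                                          
━━━━━━━━━━━━━━━━━━━━━━━━━━━━┓             
geViewer                    ┃             
━━━━━┓──────────────────────┨             
     ┃     ▓▓▓▓▓     ▓▓▓    ┃             
─────┨     ▓▓▓▓▓     ▓▓▓    ┃             
     ┃                      ┃             
     ┃                      ┃             
     ┃                      ┃             
     ┃                      ┃             
     ┃                      ┃             
     ┃                      ┃             
++ **┃                      ┃             
***  ┃                      ┃             
━━━━━┛                      ┃             
━━━━━━━━━━━━━━━━━━━━━━━━━━━━┛             
                                          
                                          
                                          
                                          
                                          


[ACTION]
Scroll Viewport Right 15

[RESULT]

                                          
━━━━━━━━━━━━━━━━━━━━━━━━━┓                
iewer                    ┃                
━━┓──────────────────────┨                
  ┃     ▓▓▓▓▓     ▓▓▓    ┃                
──┨     ▓▓▓▓▓     ▓▓▓    ┃                
  ┃                      ┃                
  ┃                      ┃                
  ┃                      ┃                
  ┃                      ┃                
  ┃                      ┃                
  ┃                      ┃                
**┃                      ┃                
  ┃                      ┃                
━━┛                      ┃                
━━━━━━━━━━━━━━━━━━━━━━━━━┛                
                                          
                                          
                                          
                                          
                                          


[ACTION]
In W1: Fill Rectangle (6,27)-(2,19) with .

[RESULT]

                                          
━━━━━━━━━━━━━━━━━━━━━━━━━┓                
iewer                    ┃                
━━┓──────────────────────┨                
  ┃     ▓▓▓▓▓     ▓▓▓    ┃                
──┨     ▓▓▓▓▓     ▓▓▓    ┃                
  ┃                      ┃                
  ┃                      ┃                
..┃                      ┃                
..┃                      ┃                
..┃                      ┃                
..┃                      ┃                
..┃                      ┃                
  ┃                      ┃                
━━┛                      ┃                
━━━━━━━━━━━━━━━━━━━━━━━━━┛                
                                          
                                          
                                          
                                          
                                          


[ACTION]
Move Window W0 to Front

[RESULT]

                                          
━━━━━━━━━━━━━━━━━━━━━━━━━┓                
iewer                    ┃                
─────────────────────────┨                
▓▓▓     ▓▓▓▓▓     ▓▓▓    ┃                
▓▓▓     ▓▓▓▓▓     ▓▓▓    ┃                
                         ┃                
                         ┃                
                         ┃                
                         ┃                
                         ┃                
                         ┃                
                         ┃                
                         ┃                
                         ┃                
━━━━━━━━━━━━━━━━━━━━━━━━━┛                
                                          
                                          
                                          
                                          
                                          


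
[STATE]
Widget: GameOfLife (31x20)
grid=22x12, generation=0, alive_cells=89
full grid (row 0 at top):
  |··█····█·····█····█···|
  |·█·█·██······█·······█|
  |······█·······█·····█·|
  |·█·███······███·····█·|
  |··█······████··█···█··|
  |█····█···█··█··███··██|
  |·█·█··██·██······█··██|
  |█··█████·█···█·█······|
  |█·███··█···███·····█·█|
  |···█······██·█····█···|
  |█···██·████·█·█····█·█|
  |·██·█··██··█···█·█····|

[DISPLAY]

Gen: 0                         
··█····█·····█····█···         
·█·█·██······█·······█         
······█·······█·····█·         
·█·███······███·····█·         
··█······████··█···█··         
█····█···█··█··███··██         
·█·█··██·██······█··██         
█··█████·█···█·█······         
█·███··█···███·····█·█         
···█······██·█····█···         
█···██·████·█·█····█·█         
·██·█··██··█···█·█····         
                               
                               
                               
                               
                               
                               
                               


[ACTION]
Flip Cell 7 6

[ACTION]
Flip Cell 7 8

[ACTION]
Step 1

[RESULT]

Gen: 1                         
··█···█···············         
··█··███·····██·······         
···█··█·····█·█·····██         
··████····█·█·██···██·         
·███·█···██····█···█·█         
·██···█·····█··█·███·█         
████···█··█···██·█··██         
█····█···█·█·██······█         
·██··███·█·█·█········         
·██··███······█···██··         
·██·████····███···█···         
·█·█████··██··········         
                               
                               
                               
                               
                               
                               
                               


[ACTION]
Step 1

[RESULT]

Gen: 2                         
·····███··············         
··██·█·█·····██·······         
·······█···██······███         
·█···██··██···██···█··         
·····██··██··█·█·····█         
····█·█··███···█·█·█·█         
█··█··█···███··█·█·█·█         
█··███·█·█·█·█·█····██         
█·█·█··█·····█········         
█·············█···██··         
█·······█··████···██··         
·█·█···█···███········         
                               
                               
                               
                               
                               
                               
                               


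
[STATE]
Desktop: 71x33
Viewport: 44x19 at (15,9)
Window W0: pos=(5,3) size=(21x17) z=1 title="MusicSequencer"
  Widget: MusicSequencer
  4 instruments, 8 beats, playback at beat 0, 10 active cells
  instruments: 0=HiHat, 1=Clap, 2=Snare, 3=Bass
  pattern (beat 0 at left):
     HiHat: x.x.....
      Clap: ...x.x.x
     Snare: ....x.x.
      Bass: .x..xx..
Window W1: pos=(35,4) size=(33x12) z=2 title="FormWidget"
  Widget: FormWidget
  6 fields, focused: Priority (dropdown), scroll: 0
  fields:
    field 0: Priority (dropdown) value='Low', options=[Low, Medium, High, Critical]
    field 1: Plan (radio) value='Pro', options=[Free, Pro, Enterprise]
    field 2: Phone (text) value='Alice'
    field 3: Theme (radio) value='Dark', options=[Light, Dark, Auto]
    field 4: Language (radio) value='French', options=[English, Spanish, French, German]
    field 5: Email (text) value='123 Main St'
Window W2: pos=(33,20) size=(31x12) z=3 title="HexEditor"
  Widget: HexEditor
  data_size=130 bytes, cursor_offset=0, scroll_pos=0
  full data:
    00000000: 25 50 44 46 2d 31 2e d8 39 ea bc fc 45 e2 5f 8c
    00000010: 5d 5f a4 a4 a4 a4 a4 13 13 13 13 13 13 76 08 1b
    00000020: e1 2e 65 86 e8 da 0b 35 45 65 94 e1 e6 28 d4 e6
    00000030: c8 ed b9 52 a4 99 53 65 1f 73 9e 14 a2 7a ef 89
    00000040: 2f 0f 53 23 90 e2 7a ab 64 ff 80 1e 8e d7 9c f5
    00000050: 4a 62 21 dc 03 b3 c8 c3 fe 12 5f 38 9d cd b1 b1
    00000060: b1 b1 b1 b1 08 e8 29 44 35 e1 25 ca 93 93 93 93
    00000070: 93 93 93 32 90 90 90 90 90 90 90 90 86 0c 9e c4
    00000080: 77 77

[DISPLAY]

·█·█·     ┃         ┃  Phone:      [Alice   
·██··     ┃         ┃  Theme:      ( ) Light
          ┃         ┃  Language:   ( ) Engli
          ┃         ┃  Email:      [123 Main
          ┃         ┃                       
          ┃         ┃                       
          ┃         ┗━━━━━━━━━━━━━━━━━━━━━━━
          ┃                                 
          ┃                                 
          ┃                                 
━━━━━━━━━━┛                                 
                  ┏━━━━━━━━━━━━━━━━━━━━━━━━━
                  ┃ HexEditor               
                  ┠─────────────────────────
                  ┃00000000  25 50 44 46 2d 
                  ┃00000010  5d 5f a4 a4 a4 
                  ┃00000020  e1 2e 65 86 e8 
                  ┃00000030  c8 ed b9 52 a4 
                  ┃00000040  2f 0f 53 23 90 


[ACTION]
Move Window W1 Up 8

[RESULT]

·█·█·     ┃         ┃                       
·██··     ┃         ┃                       
          ┃         ┗━━━━━━━━━━━━━━━━━━━━━━━
          ┃                                 
          ┃                                 
          ┃                                 
          ┃                                 
          ┃                                 
          ┃                                 
          ┃                                 
━━━━━━━━━━┛                                 
                  ┏━━━━━━━━━━━━━━━━━━━━━━━━━
                  ┃ HexEditor               
                  ┠─────────────────────────
                  ┃00000000  25 50 44 46 2d 
                  ┃00000010  5d 5f a4 a4 a4 
                  ┃00000020  e1 2e 65 86 e8 
                  ┃00000030  c8 ed b9 52 a4 
                  ┃00000040  2f 0f 53 23 90 


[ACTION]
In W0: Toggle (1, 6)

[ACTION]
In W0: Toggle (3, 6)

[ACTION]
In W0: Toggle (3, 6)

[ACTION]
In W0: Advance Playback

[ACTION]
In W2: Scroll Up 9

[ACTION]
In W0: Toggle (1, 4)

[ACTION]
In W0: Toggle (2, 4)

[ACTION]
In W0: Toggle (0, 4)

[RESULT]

···█·     ┃         ┃                       
·██··     ┃         ┃                       
          ┃         ┗━━━━━━━━━━━━━━━━━━━━━━━
          ┃                                 
          ┃                                 
          ┃                                 
          ┃                                 
          ┃                                 
          ┃                                 
          ┃                                 
━━━━━━━━━━┛                                 
                  ┏━━━━━━━━━━━━━━━━━━━━━━━━━
                  ┃ HexEditor               
                  ┠─────────────────────────
                  ┃00000000  25 50 44 46 2d 
                  ┃00000010  5d 5f a4 a4 a4 
                  ┃00000020  e1 2e 65 86 e8 
                  ┃00000030  c8 ed b9 52 a4 
                  ┃00000040  2f 0f 53 23 90 


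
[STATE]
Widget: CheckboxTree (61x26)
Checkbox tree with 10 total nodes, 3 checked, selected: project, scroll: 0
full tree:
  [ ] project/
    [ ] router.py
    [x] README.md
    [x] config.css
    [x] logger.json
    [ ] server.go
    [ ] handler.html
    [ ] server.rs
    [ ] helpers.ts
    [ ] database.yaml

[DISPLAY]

>[-] project/                                                
   [ ] router.py                                             
   [x] README.md                                             
   [x] config.css                                            
   [x] logger.json                                           
   [ ] server.go                                             
   [ ] handler.html                                          
   [ ] server.rs                                             
   [ ] helpers.ts                                            
   [ ] database.yaml                                         
                                                             
                                                             
                                                             
                                                             
                                                             
                                                             
                                                             
                                                             
                                                             
                                                             
                                                             
                                                             
                                                             
                                                             
                                                             
                                                             


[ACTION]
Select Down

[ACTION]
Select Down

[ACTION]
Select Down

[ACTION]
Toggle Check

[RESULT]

 [-] project/                                                
   [ ] router.py                                             
   [x] README.md                                             
>  [ ] config.css                                            
   [x] logger.json                                           
   [ ] server.go                                             
   [ ] handler.html                                          
   [ ] server.rs                                             
   [ ] helpers.ts                                            
   [ ] database.yaml                                         
                                                             
                                                             
                                                             
                                                             
                                                             
                                                             
                                                             
                                                             
                                                             
                                                             
                                                             
                                                             
                                                             
                                                             
                                                             
                                                             


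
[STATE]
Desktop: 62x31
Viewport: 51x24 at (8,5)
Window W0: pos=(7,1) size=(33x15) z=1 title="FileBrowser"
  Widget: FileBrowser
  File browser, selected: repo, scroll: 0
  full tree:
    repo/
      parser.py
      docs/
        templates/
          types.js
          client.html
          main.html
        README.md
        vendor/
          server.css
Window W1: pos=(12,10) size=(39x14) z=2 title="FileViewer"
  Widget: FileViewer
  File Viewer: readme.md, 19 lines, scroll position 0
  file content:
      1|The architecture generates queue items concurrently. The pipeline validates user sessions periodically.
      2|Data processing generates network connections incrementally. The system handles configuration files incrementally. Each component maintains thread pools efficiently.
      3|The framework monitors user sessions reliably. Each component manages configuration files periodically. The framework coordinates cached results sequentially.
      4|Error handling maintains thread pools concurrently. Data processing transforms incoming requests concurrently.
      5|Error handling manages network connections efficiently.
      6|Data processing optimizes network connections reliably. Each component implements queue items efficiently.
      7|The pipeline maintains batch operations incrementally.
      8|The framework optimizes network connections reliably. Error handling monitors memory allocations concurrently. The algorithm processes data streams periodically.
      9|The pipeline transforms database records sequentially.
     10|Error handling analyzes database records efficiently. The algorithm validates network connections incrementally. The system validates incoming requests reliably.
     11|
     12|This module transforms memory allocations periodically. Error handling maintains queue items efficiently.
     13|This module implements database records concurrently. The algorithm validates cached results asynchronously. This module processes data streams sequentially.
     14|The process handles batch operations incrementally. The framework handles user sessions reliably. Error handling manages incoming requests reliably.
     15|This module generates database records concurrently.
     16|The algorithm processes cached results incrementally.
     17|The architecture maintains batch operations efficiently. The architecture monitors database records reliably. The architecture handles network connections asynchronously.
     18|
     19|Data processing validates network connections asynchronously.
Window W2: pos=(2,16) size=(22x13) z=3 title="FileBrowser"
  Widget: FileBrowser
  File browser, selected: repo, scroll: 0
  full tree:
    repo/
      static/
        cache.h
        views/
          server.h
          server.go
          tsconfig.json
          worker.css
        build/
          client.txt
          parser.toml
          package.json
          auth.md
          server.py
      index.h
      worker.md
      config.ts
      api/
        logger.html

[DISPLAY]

    parser.py                  ┃                   
    [+] docs/                  ┃                   
                               ┃                   
                               ┃                   
                               ┃                   
    ┏━━━━━━━━━━━━━━━━━━━━━━━━━━━━━━━━━━━━━┓        
    ┃ FileViewer                          ┃        
    ┠─────────────────────────────────────┨        
    ┃The architecture generates queue ite▲┃        
    ┃Data processing generates network co█┃        
━━━━┃The framework monitors user sessions░┃        
━━━━━━━━━━━━━━━┓ing maintains thread pool░┃        
Browser        ┃ing manages network conne░┃        
───────────────┨sing optimizes network co░┃        
 repo/         ┃e maintains batch operati░┃        
+] static/     ┃rk optimizes network conn░┃        
ndex.h         ┃e transforms database rec░┃        
orker.md       ┃ing analyzes database rec▼┃        
onfig.ts       ┃━━━━━━━━━━━━━━━━━━━━━━━━━━┛        
+] api/        ┃                                   
               ┃                                   
               ┃                                   
               ┃                                   
━━━━━━━━━━━━━━━┛                                   


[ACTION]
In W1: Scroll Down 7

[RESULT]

    parser.py                  ┃                   
    [+] docs/                  ┃                   
                               ┃                   
                               ┃                   
                               ┃                   
    ┏━━━━━━━━━━━━━━━━━━━━━━━━━━━━━━━━━━━━━┓        
    ┃ FileViewer                          ┃        
    ┠─────────────────────────────────────┨        
    ┃The framework optimizes network conn▲┃        
    ┃The pipeline transforms database rec░┃        
━━━━┃Error handling analyzes database rec░┃        
━━━━━━━━━━━━━━━┓                         ░┃        
Browser        ┃ transforms memory alloca░┃        
───────────────┨ implements database reco░┃        
 repo/         ┃ handles batch operations░┃        
+] static/     ┃ generates database recor█┃        
ndex.h         ┃hm processes cached resul░┃        
orker.md       ┃cture maintains batch ope▼┃        
onfig.ts       ┃━━━━━━━━━━━━━━━━━━━━━━━━━━┛        
+] api/        ┃                                   
               ┃                                   
               ┃                                   
               ┃                                   
━━━━━━━━━━━━━━━┛                                   


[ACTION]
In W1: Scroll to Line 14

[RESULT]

    parser.py                  ┃                   
    [+] docs/                  ┃                   
                               ┃                   
                               ┃                   
                               ┃                   
    ┏━━━━━━━━━━━━━━━━━━━━━━━━━━━━━━━━━━━━━┓        
    ┃ FileViewer                          ┃        
    ┠─────────────────────────────────────┨        
    ┃Error handling analyzes database rec▲┃        
    ┃                                    ░┃        
━━━━┃This module transforms memory alloca░┃        
━━━━━━━━━━━━━━━┓ implements database reco░┃        
Browser        ┃ handles batch operations░┃        
───────────────┨ generates database recor░┃        
 repo/         ┃hm processes cached resul░┃        
+] static/     ┃cture maintains batch ope░┃        
ndex.h         ┃                         █┃        
orker.md       ┃sing validates network co▼┃        
onfig.ts       ┃━━━━━━━━━━━━━━━━━━━━━━━━━━┛        
+] api/        ┃                                   
               ┃                                   
               ┃                                   
               ┃                                   
━━━━━━━━━━━━━━━┛                                   


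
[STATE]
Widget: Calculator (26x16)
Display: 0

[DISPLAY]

                         0
┌───┬───┬───┬───┐         
│ 7 │ 8 │ 9 │ ÷ │         
├───┼───┼───┼───┤         
│ 4 │ 5 │ 6 │ × │         
├───┼───┼───┼───┤         
│ 1 │ 2 │ 3 │ - │         
├───┼───┼───┼───┤         
│ 0 │ . │ = │ + │         
├───┼───┼───┼───┤         
│ C │ MC│ MR│ M+│         
└───┴───┴───┴───┘         
                          
                          
                          
                          


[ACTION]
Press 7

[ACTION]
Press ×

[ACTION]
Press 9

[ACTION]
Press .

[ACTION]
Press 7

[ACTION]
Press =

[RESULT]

                      67.9
┌───┬───┬───┬───┐         
│ 7 │ 8 │ 9 │ ÷ │         
├───┼───┼───┼───┤         
│ 4 │ 5 │ 6 │ × │         
├───┼───┼───┼───┤         
│ 1 │ 2 │ 3 │ - │         
├───┼───┼───┼───┤         
│ 0 │ . │ = │ + │         
├───┼───┼───┼───┤         
│ C │ MC│ MR│ M+│         
└───┴───┴───┴───┘         
                          
                          
                          
                          
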